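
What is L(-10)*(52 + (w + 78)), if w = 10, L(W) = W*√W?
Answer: -1400*I*√10 ≈ -4427.2*I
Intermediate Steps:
L(W) = W^(3/2)
L(-10)*(52 + (w + 78)) = (-10)^(3/2)*(52 + (10 + 78)) = (-10*I*√10)*(52 + 88) = -10*I*√10*140 = -1400*I*√10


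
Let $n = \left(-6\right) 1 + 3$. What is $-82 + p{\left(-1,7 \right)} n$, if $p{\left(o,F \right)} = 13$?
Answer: $-121$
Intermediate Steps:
$n = -3$ ($n = -6 + 3 = -3$)
$-82 + p{\left(-1,7 \right)} n = -82 + 13 \left(-3\right) = -82 - 39 = -121$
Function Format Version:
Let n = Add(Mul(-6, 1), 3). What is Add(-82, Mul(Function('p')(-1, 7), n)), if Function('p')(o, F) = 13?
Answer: -121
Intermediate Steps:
n = -3 (n = Add(-6, 3) = -3)
Add(-82, Mul(Function('p')(-1, 7), n)) = Add(-82, Mul(13, -3)) = Add(-82, -39) = -121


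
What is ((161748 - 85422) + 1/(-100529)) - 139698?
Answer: -6370723789/100529 ≈ -63372.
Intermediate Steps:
((161748 - 85422) + 1/(-100529)) - 139698 = (76326 - 1/100529) - 139698 = 7672976453/100529 - 139698 = -6370723789/100529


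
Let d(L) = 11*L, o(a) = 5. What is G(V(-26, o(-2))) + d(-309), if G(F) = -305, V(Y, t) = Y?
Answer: -3704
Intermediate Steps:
G(V(-26, o(-2))) + d(-309) = -305 + 11*(-309) = -305 - 3399 = -3704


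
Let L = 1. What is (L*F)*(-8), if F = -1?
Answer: 8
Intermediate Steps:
(L*F)*(-8) = (1*(-1))*(-8) = -1*(-8) = 8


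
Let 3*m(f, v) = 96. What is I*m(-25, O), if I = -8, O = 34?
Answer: -256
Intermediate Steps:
m(f, v) = 32 (m(f, v) = (⅓)*96 = 32)
I*m(-25, O) = -8*32 = -256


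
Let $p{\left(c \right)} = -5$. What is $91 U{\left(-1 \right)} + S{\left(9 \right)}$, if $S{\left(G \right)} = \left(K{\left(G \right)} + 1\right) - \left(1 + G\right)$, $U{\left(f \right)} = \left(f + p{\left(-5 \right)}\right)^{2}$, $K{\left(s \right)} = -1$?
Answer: $3266$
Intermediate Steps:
$U{\left(f \right)} = \left(-5 + f\right)^{2}$ ($U{\left(f \right)} = \left(f - 5\right)^{2} = \left(-5 + f\right)^{2}$)
$S{\left(G \right)} = -1 - G$ ($S{\left(G \right)} = \left(-1 + 1\right) - \left(1 + G\right) = 0 - \left(1 + G\right) = -1 - G$)
$91 U{\left(-1 \right)} + S{\left(9 \right)} = 91 \left(-5 - 1\right)^{2} - 10 = 91 \left(-6\right)^{2} - 10 = 91 \cdot 36 - 10 = 3276 - 10 = 3266$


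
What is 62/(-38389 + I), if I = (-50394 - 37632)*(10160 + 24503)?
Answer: -62/3051283627 ≈ -2.0319e-8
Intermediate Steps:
I = -3051245238 (I = -88026*34663 = -3051245238)
62/(-38389 + I) = 62/(-38389 - 3051245238) = 62/(-3051283627) = -1/3051283627*62 = -62/3051283627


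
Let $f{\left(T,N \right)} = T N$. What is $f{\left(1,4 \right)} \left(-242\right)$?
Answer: $-968$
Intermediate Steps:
$f{\left(T,N \right)} = N T$
$f{\left(1,4 \right)} \left(-242\right) = 4 \cdot 1 \left(-242\right) = 4 \left(-242\right) = -968$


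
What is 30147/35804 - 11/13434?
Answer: 202300477/240495468 ≈ 0.84118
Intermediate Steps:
30147/35804 - 11/13434 = 202300477/240495468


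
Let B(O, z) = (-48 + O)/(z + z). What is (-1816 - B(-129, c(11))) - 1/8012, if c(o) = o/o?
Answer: -13840731/8012 ≈ -1727.5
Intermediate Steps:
c(o) = 1
B(O, z) = (-48 + O)/(2*z) (B(O, z) = (-48 + O)/((2*z)) = (-48 + O)*(1/(2*z)) = (-48 + O)/(2*z))
(-1816 - B(-129, c(11))) - 1/8012 = (-1816 - (-48 - 129)/(2*1)) - 1/8012 = (-1816 - (-177)/2) - 1*1/8012 = (-1816 - 1*(-177/2)) - 1/8012 = (-1816 + 177/2) - 1/8012 = -3455/2 - 1/8012 = -13840731/8012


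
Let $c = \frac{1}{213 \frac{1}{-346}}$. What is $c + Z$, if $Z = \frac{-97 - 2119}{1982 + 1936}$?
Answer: $- \frac{304606}{139089} \approx -2.19$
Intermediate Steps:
$c = - \frac{346}{213}$ ($c = \frac{1}{213 \left(- \frac{1}{346}\right)} = \frac{1}{- \frac{213}{346}} = - \frac{346}{213} \approx -1.6244$)
$Z = - \frac{1108}{1959}$ ($Z = - \frac{2216}{3918} = \left(-2216\right) \frac{1}{3918} = - \frac{1108}{1959} \approx -0.56559$)
$c + Z = - \frac{346}{213} - \frac{1108}{1959} = - \frac{304606}{139089}$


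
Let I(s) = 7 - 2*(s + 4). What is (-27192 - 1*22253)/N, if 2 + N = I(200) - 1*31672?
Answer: 9889/6415 ≈ 1.5415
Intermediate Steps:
I(s) = -1 - 2*s (I(s) = 7 - 2*(4 + s) = 7 + (-8 - 2*s) = -1 - 2*s)
N = -32075 (N = -2 + ((-1 - 2*200) - 1*31672) = -2 + ((-1 - 400) - 31672) = -2 + (-401 - 31672) = -2 - 32073 = -32075)
(-27192 - 1*22253)/N = (-27192 - 1*22253)/(-32075) = (-27192 - 22253)*(-1/32075) = -49445*(-1/32075) = 9889/6415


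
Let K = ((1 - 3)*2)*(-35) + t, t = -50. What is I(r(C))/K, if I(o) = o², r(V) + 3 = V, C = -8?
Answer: 121/90 ≈ 1.3444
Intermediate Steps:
r(V) = -3 + V
K = 90 (K = ((1 - 3)*2)*(-35) - 50 = -2*2*(-35) - 50 = -4*(-35) - 50 = 140 - 50 = 90)
I(r(C))/K = (-3 - 8)²/90 = (-11)²*(1/90) = 121*(1/90) = 121/90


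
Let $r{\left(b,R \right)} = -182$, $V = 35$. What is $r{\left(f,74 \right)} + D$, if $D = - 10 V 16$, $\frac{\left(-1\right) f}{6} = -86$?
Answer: $-5782$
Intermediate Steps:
$f = 516$ ($f = \left(-6\right) \left(-86\right) = 516$)
$D = -5600$ ($D = \left(-10\right) 35 \cdot 16 = \left(-350\right) 16 = -5600$)
$r{\left(f,74 \right)} + D = -182 - 5600 = -5782$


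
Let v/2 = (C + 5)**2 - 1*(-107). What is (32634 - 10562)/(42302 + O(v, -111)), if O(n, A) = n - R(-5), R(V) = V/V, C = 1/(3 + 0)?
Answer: 198648/383147 ≈ 0.51846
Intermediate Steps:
C = 1/3 ≈ 0.33333
R(V) = 1
v = 2438/9 (v = 2*((1/3 + 5)**2 - 1*(-107)) = 2*((16/3)**2 + 107) = 2*(256/9 + 107) = 2*(1219/9) = 2438/9 ≈ 270.89)
O(n, A) = -1 + n (O(n, A) = n - 1*1 = n - 1 = -1 + n)
(32634 - 10562)/(42302 + O(v, -111)) = (32634 - 10562)/(42302 + (-1 + 2438/9)) = 22072/(42302 + 2429/9) = 22072/(383147/9) = 22072*(9/383147) = 198648/383147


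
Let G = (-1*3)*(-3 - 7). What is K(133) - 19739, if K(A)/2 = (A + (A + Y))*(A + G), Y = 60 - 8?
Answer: 83929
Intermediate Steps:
Y = 52
G = 30 (G = -3*(-10) = 30)
K(A) = 2*(30 + A)*(52 + 2*A) (K(A) = 2*((A + (A + 52))*(A + 30)) = 2*((A + (52 + A))*(30 + A)) = 2*((52 + 2*A)*(30 + A)) = 2*((30 + A)*(52 + 2*A)) = 2*(30 + A)*(52 + 2*A))
K(133) - 19739 = (3120 + 4*133**2 + 224*133) - 19739 = (3120 + 4*17689 + 29792) - 19739 = (3120 + 70756 + 29792) - 19739 = 103668 - 19739 = 83929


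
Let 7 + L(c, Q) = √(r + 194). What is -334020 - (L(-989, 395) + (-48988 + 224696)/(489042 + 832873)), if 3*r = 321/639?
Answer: -441536970603/1321915 - √8809183/213 ≈ -3.3403e+5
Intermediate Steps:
r = 107/639 (r = (321/639)/3 = (321*(1/639))/3 = (⅓)*(107/213) = 107/639 ≈ 0.16745)
L(c, Q) = -7 + √8809183/213 (L(c, Q) = -7 + √(107/639 + 194) = -7 + √(124073/639) = -7 + √8809183/213)
-334020 - (L(-989, 395) + (-48988 + 224696)/(489042 + 832873)) = -334020 - ((-7 + √8809183/213) + (-48988 + 224696)/(489042 + 832873)) = -334020 - ((-7 + √8809183/213) + 175708/1321915) = -334020 - (-9077697/1321915 + √8809183/213) = -334020 + (9077697/1321915 - √8809183/213) = -441536970603/1321915 - √8809183/213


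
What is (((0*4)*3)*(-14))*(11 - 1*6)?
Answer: 0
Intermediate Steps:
(((0*4)*3)*(-14))*(11 - 1*6) = ((0*3)*(-14))*(11 - 6) = (0*(-14))*5 = 0*5 = 0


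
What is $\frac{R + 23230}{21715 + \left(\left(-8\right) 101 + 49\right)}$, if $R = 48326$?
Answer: $\frac{17889}{5239} \approx 3.4146$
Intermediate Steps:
$\frac{R + 23230}{21715 + \left(\left(-8\right) 101 + 49\right)} = \frac{48326 + 23230}{21715 + \left(\left(-8\right) 101 + 49\right)} = \frac{71556}{21715 + \left(-808 + 49\right)} = \frac{71556}{21715 - 759} = \frac{71556}{20956} = 71556 \cdot \frac{1}{20956} = \frac{17889}{5239}$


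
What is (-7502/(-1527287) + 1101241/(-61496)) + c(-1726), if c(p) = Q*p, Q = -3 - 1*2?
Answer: 808865767147585/93922041352 ≈ 8612.1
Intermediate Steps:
Q = -5 (Q = -3 - 2 = -5)
c(p) = -5*p
(-7502/(-1527287) + 1101241/(-61496)) + c(-1726) = (-7502/(-1527287) + 1101241/(-61496)) - 5*(-1726) = (-7502*(-1/1527287) + 1101241*(-1/61496)) + 8630 = (7502/1527287 - 1101241/61496) + 8630 = -1681449720175/93922041352 + 8630 = 808865767147585/93922041352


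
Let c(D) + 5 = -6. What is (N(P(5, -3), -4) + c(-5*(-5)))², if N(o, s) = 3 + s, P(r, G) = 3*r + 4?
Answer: 144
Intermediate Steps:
P(r, G) = 4 + 3*r
c(D) = -11 (c(D) = -5 - 6 = -11)
(N(P(5, -3), -4) + c(-5*(-5)))² = ((3 - 4) - 11)² = (-1 - 11)² = (-12)² = 144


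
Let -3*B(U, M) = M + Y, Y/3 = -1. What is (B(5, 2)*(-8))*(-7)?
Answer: 56/3 ≈ 18.667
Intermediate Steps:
Y = -3 (Y = 3*(-1) = -3)
B(U, M) = 1 - M/3 (B(U, M) = -(M - 3)/3 = -(-3 + M)/3 = 1 - M/3)
(B(5, 2)*(-8))*(-7) = ((1 - 1/3*2)*(-8))*(-7) = ((1 - 2/3)*(-8))*(-7) = ((1/3)*(-8))*(-7) = -8/3*(-7) = 56/3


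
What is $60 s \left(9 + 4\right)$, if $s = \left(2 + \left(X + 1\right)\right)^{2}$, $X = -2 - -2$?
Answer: $7020$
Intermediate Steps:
$X = 0$ ($X = -2 + 2 = 0$)
$s = 9$ ($s = \left(2 + \left(0 + 1\right)\right)^{2} = \left(2 + 1\right)^{2} = 3^{2} = 9$)
$60 s \left(9 + 4\right) = 60 \cdot 9 \left(9 + 4\right) = 60 \cdot 9 \cdot 13 = 60 \cdot 117 = 7020$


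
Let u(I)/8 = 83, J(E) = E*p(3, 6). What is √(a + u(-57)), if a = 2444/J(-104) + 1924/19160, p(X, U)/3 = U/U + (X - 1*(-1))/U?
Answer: 16*√14774755/2395 ≈ 25.679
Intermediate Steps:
p(X, U) = 3 + 3*(1 + X)/U (p(X, U) = 3*(U/U + (X - 1*(-1))/U) = 3*(1 + (X + 1)/U) = 3*(1 + (1 + X)/U) = 3 + 3*(1 + X)/U)
J(E) = 5*E (J(E) = E*(3*(1 + 6 + 3)/6) = E*(3*(⅙)*10) = E*5 = 5*E)
u(I) = 664 (u(I) = 8*83 = 664)
a = -11016/2395 (a = 2444/((5*(-104))) + 1924/19160 = 2444/(-520) + 1924*(1/19160) = 2444*(-1/520) + 481/4790 = -47/10 + 481/4790 = -11016/2395 ≈ -4.5996)
√(a + u(-57)) = √(-11016/2395 + 664) = √(1579264/2395) = 16*√14774755/2395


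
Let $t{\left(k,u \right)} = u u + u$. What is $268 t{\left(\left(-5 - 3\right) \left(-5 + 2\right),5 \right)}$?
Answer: $8040$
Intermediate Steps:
$t{\left(k,u \right)} = u + u^{2}$ ($t{\left(k,u \right)} = u^{2} + u = u + u^{2}$)
$268 t{\left(\left(-5 - 3\right) \left(-5 + 2\right),5 \right)} = 268 \cdot 5 \left(1 + 5\right) = 268 \cdot 5 \cdot 6 = 268 \cdot 30 = 8040$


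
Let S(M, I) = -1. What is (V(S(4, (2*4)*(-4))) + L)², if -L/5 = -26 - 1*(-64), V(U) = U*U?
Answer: 35721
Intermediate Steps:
V(U) = U²
L = -190 (L = -5*(-26 - 1*(-64)) = -5*(-26 + 64) = -5*38 = -190)
(V(S(4, (2*4)*(-4))) + L)² = ((-1)² - 190)² = (1 - 190)² = (-189)² = 35721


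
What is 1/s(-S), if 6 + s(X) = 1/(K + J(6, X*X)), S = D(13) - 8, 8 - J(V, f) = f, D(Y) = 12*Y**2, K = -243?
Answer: -4080635/24483811 ≈ -0.16667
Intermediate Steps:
J(V, f) = 8 - f
S = 2020 (S = 12*13**2 - 8 = 12*169 - 8 = 2028 - 8 = 2020)
s(X) = -6 + 1/(-235 - X**2) (s(X) = -6 + 1/(-243 + (8 - X*X)) = -6 + 1/(-243 + (8 - X**2)) = -6 + 1/(-235 - X**2))
1/s(-S) = 1/((-1411 - 6*(-1*2020)**2)/(235 + (-1*2020)**2)) = 1/((-1411 - 6*(-2020)**2)/(235 + (-2020)**2)) = 1/((-1411 - 6*4080400)/(235 + 4080400)) = 1/((-1411 - 24482400)/4080635) = 1/((1/4080635)*(-24483811)) = 1/(-24483811/4080635) = -4080635/24483811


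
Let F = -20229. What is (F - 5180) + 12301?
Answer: -13108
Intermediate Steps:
(F - 5180) + 12301 = (-20229 - 5180) + 12301 = -25409 + 12301 = -13108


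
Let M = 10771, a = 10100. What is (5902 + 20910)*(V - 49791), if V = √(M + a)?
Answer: -1334996292 + 80436*√2319 ≈ -1.3311e+9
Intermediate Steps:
V = 3*√2319 (V = √(10771 + 10100) = √20871 = 3*√2319 ≈ 144.47)
(5902 + 20910)*(V - 49791) = (5902 + 20910)*(3*√2319 - 49791) = 26812*(-49791 + 3*√2319) = -1334996292 + 80436*√2319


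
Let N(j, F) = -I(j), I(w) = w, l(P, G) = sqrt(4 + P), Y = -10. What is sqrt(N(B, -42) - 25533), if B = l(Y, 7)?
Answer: sqrt(-25533 - I*sqrt(6)) ≈ 0.0077 - 159.79*I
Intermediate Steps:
B = I*sqrt(6) (B = sqrt(4 - 10) = sqrt(-6) = I*sqrt(6) ≈ 2.4495*I)
N(j, F) = -j
sqrt(N(B, -42) - 25533) = sqrt(-I*sqrt(6) - 25533) = sqrt(-25533 - I*sqrt(6))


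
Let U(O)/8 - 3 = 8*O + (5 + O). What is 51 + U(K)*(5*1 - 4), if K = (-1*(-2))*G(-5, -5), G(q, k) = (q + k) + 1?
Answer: -1181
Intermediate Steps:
G(q, k) = 1 + k + q (G(q, k) = (k + q) + 1 = 1 + k + q)
K = -18 (K = (-1*(-2))*(1 - 5 - 5) = 2*(-9) = -18)
U(O) = 64 + 72*O (U(O) = 24 + 8*(8*O + (5 + O)) = 24 + 8*(5 + 9*O) = 24 + (40 + 72*O) = 64 + 72*O)
51 + U(K)*(5*1 - 4) = 51 + (64 + 72*(-18))*(5*1 - 4) = 51 + (64 - 1296)*(5 - 4) = 51 - 1232*1 = 51 - 1232 = -1181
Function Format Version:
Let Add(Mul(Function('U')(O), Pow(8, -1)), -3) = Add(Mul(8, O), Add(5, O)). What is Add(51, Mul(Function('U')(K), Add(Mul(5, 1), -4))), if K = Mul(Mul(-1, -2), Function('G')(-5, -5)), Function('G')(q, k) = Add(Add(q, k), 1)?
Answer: -1181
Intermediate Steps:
Function('G')(q, k) = Add(1, k, q) (Function('G')(q, k) = Add(Add(k, q), 1) = Add(1, k, q))
K = -18 (K = Mul(Mul(-1, -2), Add(1, -5, -5)) = Mul(2, -9) = -18)
Function('U')(O) = Add(64, Mul(72, O)) (Function('U')(O) = Add(24, Mul(8, Add(Mul(8, O), Add(5, O)))) = Add(24, Mul(8, Add(5, Mul(9, O)))) = Add(24, Add(40, Mul(72, O))) = Add(64, Mul(72, O)))
Add(51, Mul(Function('U')(K), Add(Mul(5, 1), -4))) = Add(51, Mul(Add(64, Mul(72, -18)), Add(Mul(5, 1), -4))) = Add(51, Mul(Add(64, -1296), Add(5, -4))) = Add(51, Mul(-1232, 1)) = Add(51, -1232) = -1181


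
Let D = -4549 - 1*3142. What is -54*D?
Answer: 415314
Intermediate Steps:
D = -7691 (D = -4549 - 3142 = -7691)
-54*D = -54*(-7691) = 415314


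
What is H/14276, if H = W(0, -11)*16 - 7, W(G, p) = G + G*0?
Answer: -7/14276 ≈ -0.00049033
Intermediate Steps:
W(G, p) = G (W(G, p) = G + 0 = G)
H = -7 (H = 0*16 - 7 = 0 - 7 = -7)
H/14276 = -7/14276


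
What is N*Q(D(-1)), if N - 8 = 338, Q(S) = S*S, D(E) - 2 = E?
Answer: 346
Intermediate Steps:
D(E) = 2 + E
Q(S) = S**2
N = 346 (N = 8 + 338 = 346)
N*Q(D(-1)) = 346*(2 - 1)**2 = 346*1**2 = 346*1 = 346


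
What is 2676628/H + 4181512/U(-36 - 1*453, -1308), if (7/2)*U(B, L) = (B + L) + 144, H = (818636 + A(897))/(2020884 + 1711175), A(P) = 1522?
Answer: 916686956509490/75317843 ≈ 1.2171e+7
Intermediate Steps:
H = 820158/3732059 (H = (818636 + 1522)/(2020884 + 1711175) = 820158/3732059 ≈ 0.21976)
U(B, L) = 288/7 + 2*B/7 + 2*L/7 (U(B, L) = 2*((B + L) + 144)/7 = 2*(144 + B + L)/7 = 288/7 + 2*B/7 + 2*L/7)
2676628/H + 4181512/U(-36 - 1*453, -1308) = 2676628/(820158/3732059) + 4181512/(288/7 + 2*(-36 - 1*453)/7 + (2/7)*(-1308)) = 2676628*(3732059/820158) + 4181512/(288/7 + 2*(-36 - 453)/7 - 2616/7) = 4994666808526/410079 + 4181512/(288/7 + (2/7)*(-489) - 2616/7) = 4994666808526/410079 + 4181512/(288/7 - 978/7 - 2616/7) = 4994666808526/410079 + 4181512/(-3306/7) = 4994666808526/410079 + 4181512*(-7/3306) = 4994666808526/410079 - 14635292/1653 = 916686956509490/75317843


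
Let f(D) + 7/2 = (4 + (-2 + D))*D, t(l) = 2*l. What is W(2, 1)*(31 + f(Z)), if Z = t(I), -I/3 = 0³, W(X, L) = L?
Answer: 55/2 ≈ 27.500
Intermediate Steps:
I = 0 (I = -3*0³ = -3*0 = 0)
Z = 0 (Z = 2*0 = 0)
f(D) = -7/2 + D*(2 + D) (f(D) = -7/2 + (4 + (-2 + D))*D = -7/2 + (2 + D)*D = -7/2 + D*(2 + D))
W(2, 1)*(31 + f(Z)) = 1*(31 + (-7/2 + 0² + 2*0)) = 1*(31 + (-7/2 + 0 + 0)) = 1*(31 - 7/2) = 1*(55/2) = 55/2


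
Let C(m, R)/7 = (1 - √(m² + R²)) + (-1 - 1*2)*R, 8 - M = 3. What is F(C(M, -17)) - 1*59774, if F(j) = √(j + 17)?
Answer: -59774 + √(381 - 7*√314) ≈ -59758.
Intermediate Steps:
M = 5 (M = 8 - 1*3 = 8 - 3 = 5)
C(m, R) = 7 - 21*R - 7*√(R² + m²) (C(m, R) = 7*((1 - √(m² + R²)) + (-1 - 1*2)*R) = 7*((1 - √(R² + m²)) + (-1 - 2)*R) = 7*((1 - √(R² + m²)) - 3*R) = 7*(1 - √(R² + m²) - 3*R) = 7 - 21*R - 7*√(R² + m²))
F(j) = √(17 + j)
F(C(M, -17)) - 1*59774 = √(17 + (7 - 21*(-17) - 7*√((-17)² + 5²))) - 1*59774 = √(17 + (7 + 357 - 7*√(289 + 25))) - 59774 = √(17 + (7 + 357 - 7*√314)) - 59774 = √(17 + (364 - 7*√314)) - 59774 = √(381 - 7*√314) - 59774 = -59774 + √(381 - 7*√314)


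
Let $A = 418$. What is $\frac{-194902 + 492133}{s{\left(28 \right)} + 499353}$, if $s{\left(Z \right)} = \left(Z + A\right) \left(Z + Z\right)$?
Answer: $\frac{297231}{524329} \approx 0.56688$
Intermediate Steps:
$s{\left(Z \right)} = 2 Z \left(418 + Z\right)$ ($s{\left(Z \right)} = \left(Z + 418\right) \left(Z + Z\right) = \left(418 + Z\right) 2 Z = 2 Z \left(418 + Z\right)$)
$\frac{-194902 + 492133}{s{\left(28 \right)} + 499353} = \frac{-194902 + 492133}{2 \cdot 28 \left(418 + 28\right) + 499353} = \frac{297231}{2 \cdot 28 \cdot 446 + 499353} = \frac{297231}{24976 + 499353} = \frac{297231}{524329}$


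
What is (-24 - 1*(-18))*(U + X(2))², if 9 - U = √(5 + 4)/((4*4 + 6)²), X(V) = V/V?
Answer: -70189707/117128 ≈ -599.26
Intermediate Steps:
X(V) = 1
U = 4353/484 (U = 9 - √(5 + 4)/((4*4 + 6)²) = 9 - √9/((16 + 6)²) = 9 - 3/(22²) = 9 - 3/484 = 4353/484 ≈ 8.9938)
(-24 - 1*(-18))*(U + X(2))² = (-24 - 1*(-18))*(4353/484 + 1)² = (-24 + 18)*(4837/484)² = -6*23396569/234256 = -70189707/117128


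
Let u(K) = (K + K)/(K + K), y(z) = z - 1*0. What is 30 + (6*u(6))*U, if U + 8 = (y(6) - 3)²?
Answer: 36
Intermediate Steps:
y(z) = z (y(z) = z + 0 = z)
u(K) = 1 (u(K) = (2*K)/((2*K)) = (2*K)*(1/(2*K)) = 1)
U = 1 (U = -8 + (6 - 3)² = -8 + 3² = -8 + 9 = 1)
30 + (6*u(6))*U = 30 + (6*1)*1 = 30 + 6*1 = 30 + 6 = 36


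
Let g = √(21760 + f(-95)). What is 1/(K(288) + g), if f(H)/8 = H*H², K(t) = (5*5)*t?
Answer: 60/488977 - I*√1709310/29338620 ≈ 0.00012271 - 4.4563e-5*I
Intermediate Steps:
K(t) = 25*t
f(H) = 8*H³ (f(H) = 8*(H*H²) = 8*H³)
g = 2*I*√1709310 (g = √(21760 + 8*(-95)³) = √(21760 + 8*(-857375)) = √(21760 - 6859000) = √(-6837240) = 2*I*√1709310 ≈ 2614.8*I)
1/(K(288) + g) = 1/(25*288 + 2*I*√1709310) = 1/(7200 + 2*I*√1709310)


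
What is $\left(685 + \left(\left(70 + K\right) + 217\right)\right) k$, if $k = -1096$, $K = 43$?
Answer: $-1112440$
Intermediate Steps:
$\left(685 + \left(\left(70 + K\right) + 217\right)\right) k = \left(685 + \left(\left(70 + 43\right) + 217\right)\right) \left(-1096\right) = \left(685 + \left(113 + 217\right)\right) \left(-1096\right) = \left(685 + 330\right) \left(-1096\right) = 1015 \left(-1096\right) = -1112440$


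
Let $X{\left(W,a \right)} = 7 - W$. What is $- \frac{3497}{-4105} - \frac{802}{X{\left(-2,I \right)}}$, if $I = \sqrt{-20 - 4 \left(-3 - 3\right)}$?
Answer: $- \frac{3260737}{36945} \approx -88.259$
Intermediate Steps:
$I = 2$ ($I = \sqrt{-20 - -24} = \sqrt{-20 + 24} = \sqrt{4} = 2$)
$- \frac{3497}{-4105} - \frac{802}{X{\left(-2,I \right)}} = - \frac{3497}{-4105} - \frac{802}{7 - -2} = \left(-3497\right) \left(- \frac{1}{4105}\right) - \frac{802}{7 + 2} = \frac{3497}{4105} - \frac{802}{9} = - \frac{3260737}{36945}$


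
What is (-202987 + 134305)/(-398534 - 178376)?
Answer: 34341/288455 ≈ 0.11905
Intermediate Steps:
(-202987 + 134305)/(-398534 - 178376) = -68682/(-576910) = -68682*(-1/576910) = 34341/288455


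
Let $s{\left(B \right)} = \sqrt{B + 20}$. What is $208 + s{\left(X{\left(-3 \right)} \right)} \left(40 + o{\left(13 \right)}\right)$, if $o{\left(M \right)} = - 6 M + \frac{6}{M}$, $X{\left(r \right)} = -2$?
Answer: $208 - \frac{1464 \sqrt{2}}{13} \approx 48.738$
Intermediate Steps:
$s{\left(B \right)} = \sqrt{20 + B}$
$208 + s{\left(X{\left(-3 \right)} \right)} \left(40 + o{\left(13 \right)}\right) = 208 + \sqrt{20 - 2} \left(40 + \left(\left(-6\right) 13 + \frac{6}{13}\right)\right) = 208 + \sqrt{18} \left(40 + \left(-78 + 6 \cdot \frac{1}{13}\right)\right) = 208 + 3 \sqrt{2} \left(40 + \left(-78 + \frac{6}{13}\right)\right) = 208 + 3 \sqrt{2} \left(40 - \frac{1008}{13}\right) = 208 + 3 \sqrt{2} \left(- \frac{488}{13}\right) = 208 - \frac{1464 \sqrt{2}}{13}$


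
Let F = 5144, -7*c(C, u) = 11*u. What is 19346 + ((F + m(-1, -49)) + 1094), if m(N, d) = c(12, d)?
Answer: 25661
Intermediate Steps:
c(C, u) = -11*u/7
m(N, d) = -11*d/7
19346 + ((F + m(-1, -49)) + 1094) = 19346 + ((5144 - 11/7*(-49)) + 1094) = 19346 + ((5144 + 77) + 1094) = 19346 + (5221 + 1094) = 19346 + 6315 = 25661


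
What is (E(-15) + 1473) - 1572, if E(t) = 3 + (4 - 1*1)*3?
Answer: -87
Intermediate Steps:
E(t) = 12 (E(t) = 3 + (4 - 1)*3 = 3 + 3*3 = 3 + 9 = 12)
(E(-15) + 1473) - 1572 = (12 + 1473) - 1572 = 1485 - 1572 = -87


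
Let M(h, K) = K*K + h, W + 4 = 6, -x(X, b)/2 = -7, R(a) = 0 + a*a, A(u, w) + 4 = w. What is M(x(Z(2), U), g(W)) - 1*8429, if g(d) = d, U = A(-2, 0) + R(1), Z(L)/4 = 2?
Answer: -8411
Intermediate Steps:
A(u, w) = -4 + w
R(a) = a**2 (R(a) = 0 + a**2 = a**2)
Z(L) = 8 (Z(L) = 4*2 = 8)
U = -3 (U = (-4 + 0) + 1**2 = -4 + 1 = -3)
x(X, b) = 14 (x(X, b) = -2*(-7) = 14)
W = 2 (W = -4 + 6 = 2)
M(h, K) = h + K**2 (M(h, K) = K**2 + h = h + K**2)
M(x(Z(2), U), g(W)) - 1*8429 = (14 + 2**2) - 1*8429 = (14 + 4) - 8429 = 18 - 8429 = -8411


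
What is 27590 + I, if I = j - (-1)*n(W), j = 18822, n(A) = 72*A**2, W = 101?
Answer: 780884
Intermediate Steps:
I = 753294 (I = 18822 - (-1)*72*101**2 = 18822 - (-1)*72*10201 = 18822 - (-1)*734472 = 18822 - 1*(-734472) = 18822 + 734472 = 753294)
27590 + I = 27590 + 753294 = 780884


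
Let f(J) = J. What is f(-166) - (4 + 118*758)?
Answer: -89614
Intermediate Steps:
f(-166) - (4 + 118*758) = -166 - (4 + 118*758) = -166 - (4 + 89444) = -166 - 1*89448 = -166 - 89448 = -89614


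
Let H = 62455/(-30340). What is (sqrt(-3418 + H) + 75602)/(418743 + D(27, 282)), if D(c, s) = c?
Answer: 37801/209385 + I*sqrt(31482172055)/1270548180 ≈ 0.18053 + 0.00013965*I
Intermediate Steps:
H = -12491/6068 (H = 62455*(-1/30340) = -12491/6068 ≈ -2.0585)
(sqrt(-3418 + H) + 75602)/(418743 + D(27, 282)) = (sqrt(-3418 - 12491/6068) + 75602)/(418743 + 27) = (sqrt(-20752915/6068) + 75602)/418770 = (I*sqrt(31482172055)/3034 + 75602)*(1/418770) = (75602 + I*sqrt(31482172055)/3034)*(1/418770) = 37801/209385 + I*sqrt(31482172055)/1270548180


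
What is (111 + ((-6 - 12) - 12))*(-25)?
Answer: -2025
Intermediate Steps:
(111 + ((-6 - 12) - 12))*(-25) = (111 + (-18 - 12))*(-25) = (111 - 30)*(-25) = 81*(-25) = -2025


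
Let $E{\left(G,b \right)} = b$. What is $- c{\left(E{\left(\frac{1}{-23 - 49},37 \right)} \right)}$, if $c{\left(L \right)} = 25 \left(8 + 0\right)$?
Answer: $-200$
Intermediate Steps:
$c{\left(L \right)} = 200$ ($c{\left(L \right)} = 25 \cdot 8 = 200$)
$- c{\left(E{\left(\frac{1}{-23 - 49},37 \right)} \right)} = \left(-1\right) 200 = -200$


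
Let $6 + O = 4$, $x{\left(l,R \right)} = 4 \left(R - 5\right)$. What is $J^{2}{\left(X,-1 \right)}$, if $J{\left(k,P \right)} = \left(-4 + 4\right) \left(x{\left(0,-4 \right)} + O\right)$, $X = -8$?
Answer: $0$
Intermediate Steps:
$x{\left(l,R \right)} = -20 + 4 R$ ($x{\left(l,R \right)} = 4 \left(-5 + R\right) = -20 + 4 R$)
$O = -2$ ($O = -6 + 4 = -2$)
$J{\left(k,P \right)} = 0$ ($J{\left(k,P \right)} = \left(-4 + 4\right) \left(\left(-20 + 4 \left(-4\right)\right) - 2\right) = 0 \left(\left(-20 - 16\right) - 2\right) = 0 \left(-36 - 2\right) = 0 \left(-38\right) = 0$)
$J^{2}{\left(X,-1 \right)} = 0^{2} = 0$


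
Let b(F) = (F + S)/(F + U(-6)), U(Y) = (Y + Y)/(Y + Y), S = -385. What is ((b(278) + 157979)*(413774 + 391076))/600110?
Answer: 3547459596490/16743069 ≈ 2.1188e+5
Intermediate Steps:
U(Y) = 1 (U(Y) = (2*Y)/((2*Y)) = (2*Y)*(1/(2*Y)) = 1)
b(F) = (-385 + F)/(1 + F) (b(F) = (F - 385)/(F + 1) = (-385 + F)/(1 + F))
((b(278) + 157979)*(413774 + 391076))/600110 = (((-385 + 278)/(1 + 278) + 157979)*(413774 + 391076))/600110 = ((-107/279 + 157979)*804850)*(1/600110) = ((44076034/279)*804850)*(1/600110) = (35474595964900/279)*(1/600110) = 3547459596490/16743069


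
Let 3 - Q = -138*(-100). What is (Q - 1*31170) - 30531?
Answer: -75498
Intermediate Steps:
Q = -13797 (Q = 3 - (-138)*(-100) = 3 - 1*13800 = 3 - 13800 = -13797)
(Q - 1*31170) - 30531 = (-13797 - 1*31170) - 30531 = (-13797 - 31170) - 30531 = -44967 - 30531 = -75498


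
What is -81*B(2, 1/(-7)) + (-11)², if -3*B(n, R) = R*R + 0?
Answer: 5956/49 ≈ 121.55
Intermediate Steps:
B(n, R) = -R²/3 (B(n, R) = -(R*R + 0)/3 = -(R² + 0)/3 = -R²/3)
-81*B(2, 1/(-7)) + (-11)² = -(-27)*(1/(-7))² + (-11)² = -(-27)*(-⅐)² + 121 = -(-27)/49 + 121 = -81*(-1/147) + 121 = 27/49 + 121 = 5956/49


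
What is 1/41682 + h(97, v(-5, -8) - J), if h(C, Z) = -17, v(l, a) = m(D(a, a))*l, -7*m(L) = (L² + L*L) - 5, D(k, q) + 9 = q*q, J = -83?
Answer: -708593/41682 ≈ -17.000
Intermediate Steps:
D(k, q) = -9 + q² (D(k, q) = -9 + q*q = -9 + q²)
m(L) = 5/7 - 2*L²/7 (m(L) = -((L² + L*L) - 5)/7 = -((L² + L²) - 5)/7 = -(2*L² - 5)/7 = -(-5 + 2*L²)/7 = 5/7 - 2*L²/7)
v(l, a) = l*(5/7 - 2*(-9 + a²)²/7) (v(l, a) = (5/7 - 2*(-9 + a²)²/7)*l = l*(5/7 - 2*(-9 + a²)²/7))
1/41682 + h(97, v(-5, -8) - J) = 1/41682 - 17 = -708593/41682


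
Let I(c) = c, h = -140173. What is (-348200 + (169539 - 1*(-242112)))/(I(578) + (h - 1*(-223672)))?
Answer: 63451/84077 ≈ 0.75468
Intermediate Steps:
(-348200 + (169539 - 1*(-242112)))/(I(578) + (h - 1*(-223672))) = (-348200 + (169539 - 1*(-242112)))/(578 + (-140173 - 1*(-223672))) = (-348200 + (169539 + 242112))/(578 + (-140173 + 223672)) = (-348200 + 411651)/(578 + 83499) = 63451/84077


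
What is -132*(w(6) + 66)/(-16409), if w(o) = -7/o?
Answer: 8558/16409 ≈ 0.52154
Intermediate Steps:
-132*(w(6) + 66)/(-16409) = -132*(-7/6 + 66)/(-16409) = -132*(-7*⅙ + 66)*(-1/16409) = -132*(-7/6 + 66)*(-1/16409) = -132*389/6*(-1/16409) = -8558*(-1/16409) = 8558/16409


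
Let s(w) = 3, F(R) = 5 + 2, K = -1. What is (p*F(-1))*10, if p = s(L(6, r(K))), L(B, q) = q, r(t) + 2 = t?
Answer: 210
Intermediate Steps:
F(R) = 7
r(t) = -2 + t
p = 3
(p*F(-1))*10 = (3*7)*10 = 21*10 = 210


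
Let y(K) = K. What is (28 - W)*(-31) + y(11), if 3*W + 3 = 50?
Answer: -1114/3 ≈ -371.33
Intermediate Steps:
W = 47/3 (W = -1 + (1/3)*50 = -1 + 50/3 = 47/3 ≈ 15.667)
(28 - W)*(-31) + y(11) = (28 - 1*47/3)*(-31) + 11 = (28 - 47/3)*(-31) + 11 = (37/3)*(-31) + 11 = -1147/3 + 11 = -1114/3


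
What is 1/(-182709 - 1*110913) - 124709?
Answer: -36617305999/293622 ≈ -1.2471e+5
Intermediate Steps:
1/(-182709 - 1*110913) - 124709 = 1/(-182709 - 110913) - 124709 = 1/(-293622) - 124709 = -1/293622 - 124709 = -36617305999/293622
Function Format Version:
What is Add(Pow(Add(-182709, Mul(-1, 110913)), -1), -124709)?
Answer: Rational(-36617305999, 293622) ≈ -1.2471e+5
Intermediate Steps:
Add(Pow(Add(-182709, Mul(-1, 110913)), -1), -124709) = Add(Pow(Add(-182709, -110913), -1), -124709) = Add(Pow(-293622, -1), -124709) = Add(Rational(-1, 293622), -124709) = Rational(-36617305999, 293622)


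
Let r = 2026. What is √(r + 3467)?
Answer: √5493 ≈ 74.115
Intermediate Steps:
√(r + 3467) = √(2026 + 3467) = √5493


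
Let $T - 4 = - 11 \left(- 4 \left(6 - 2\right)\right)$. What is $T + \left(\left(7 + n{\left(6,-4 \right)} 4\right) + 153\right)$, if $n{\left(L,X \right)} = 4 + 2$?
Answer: $364$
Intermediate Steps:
$n{\left(L,X \right)} = 6$
$T = 180$ ($T = 4 - 11 \left(- 4 \left(6 - 2\right)\right) = 4 - 11 \left(\left(-4\right) 4\right) = 4 - -176 = 4 + 176 = 180$)
$T + \left(\left(7 + n{\left(6,-4 \right)} 4\right) + 153\right) = 180 + \left(\left(7 + 6 \cdot 4\right) + 153\right) = 180 + \left(\left(7 + 24\right) + 153\right) = 180 + \left(31 + 153\right) = 180 + 184 = 364$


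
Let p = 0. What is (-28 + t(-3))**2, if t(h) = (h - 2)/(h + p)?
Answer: 6241/9 ≈ 693.44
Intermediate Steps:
t(h) = (-2 + h)/h (t(h) = (h - 2)/(h + 0) = (-2 + h)/h)
(-28 + t(-3))**2 = (-28 + (-2 - 3)/(-3))**2 = (-28 - 1/3*(-5))**2 = (-28 + 5/3)**2 = (-79/3)**2 = 6241/9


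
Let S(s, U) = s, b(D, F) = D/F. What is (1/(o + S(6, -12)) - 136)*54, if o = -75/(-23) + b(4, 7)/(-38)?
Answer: -207545166/28283 ≈ -7338.2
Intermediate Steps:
o = 9929/3059 (o = -75/(-23) + (4/7)/(-38) = -75*(-1/23) + (4*(1/7))*(-1/38) = 75/23 + (4/7)*(-1/38) = 75/23 - 2/133 = 9929/3059 ≈ 3.2458)
(1/(o + S(6, -12)) - 136)*54 = (1/(9929/3059 + 6) - 136)*54 = (1/(28283/3059) - 136)*54 = (3059/28283 - 136)*54 = -3843429/28283*54 = -207545166/28283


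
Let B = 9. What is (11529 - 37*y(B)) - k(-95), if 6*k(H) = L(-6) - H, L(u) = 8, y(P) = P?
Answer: 67073/6 ≈ 11179.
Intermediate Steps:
k(H) = 4/3 - H/6 (k(H) = (8 - H)/6 = 4/3 - H/6)
(11529 - 37*y(B)) - k(-95) = (11529 - 37*9) - (4/3 - 1/6*(-95)) = (11529 - 333) - (4/3 + 95/6) = 11196 - 1*103/6 = 11196 - 103/6 = 67073/6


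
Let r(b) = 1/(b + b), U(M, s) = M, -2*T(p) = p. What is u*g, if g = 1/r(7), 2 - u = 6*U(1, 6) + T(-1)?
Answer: -63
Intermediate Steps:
T(p) = -p/2
r(b) = 1/(2*b)
u = -9/2 (u = 2 - (6*1 - ½*(-1)) = 2 - (6 + ½) = 2 - 1*13/2 = 2 - 13/2 = -9/2 ≈ -4.5000)
g = 14 (g = 1/((½)/7) = 1/((½)*(⅐)) = 1/(1/14) = 14)
u*g = -9/2*14 = -63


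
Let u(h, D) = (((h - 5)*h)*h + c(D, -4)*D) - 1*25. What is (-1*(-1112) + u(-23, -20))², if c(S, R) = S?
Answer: 177555625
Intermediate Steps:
u(h, D) = -25 + D² + h²*(-5 + h) (u(h, D) = (((h - 5)*h)*h + D*D) - 1*25 = (((-5 + h)*h)*h + D²) - 25 = ((h*(-5 + h))*h + D²) - 25 = (h²*(-5 + h) + D²) - 25 = (D² + h²*(-5 + h)) - 25 = -25 + D² + h²*(-5 + h))
(-1*(-1112) + u(-23, -20))² = (-1*(-1112) + (-25 + (-20)² + (-23)³ - 5*(-23)²))² = (1112 + (-25 + 400 - 12167 - 5*529))² = (1112 + (-25 + 400 - 12167 - 2645))² = (1112 - 14437)² = (-13325)² = 177555625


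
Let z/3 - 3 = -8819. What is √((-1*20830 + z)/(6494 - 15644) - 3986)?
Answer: I*√3332852913/915 ≈ 63.094*I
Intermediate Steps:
z = -26448 (z = 9 + 3*(-8819) = 9 - 26457 = -26448)
√((-1*20830 + z)/(6494 - 15644) - 3986) = √((-1*20830 - 26448)/(6494 - 15644) - 3986) = √((-20830 - 26448)/(-9150) - 3986) = √(-47278*(-1/9150) - 3986) = √(23639/4575 - 3986) = √(-18212311/4575) = I*√3332852913/915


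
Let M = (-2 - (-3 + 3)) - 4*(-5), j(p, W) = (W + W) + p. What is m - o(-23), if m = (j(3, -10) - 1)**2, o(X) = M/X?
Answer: 7470/23 ≈ 324.78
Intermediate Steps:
j(p, W) = p + 2*W (j(p, W) = 2*W + p = p + 2*W)
M = 18 (M = (-2 - 1*0) + 20 = (-2 + 0) + 20 = -2 + 20 = 18)
o(X) = 18/X
m = 324 (m = ((3 + 2*(-10)) - 1)**2 = ((3 - 20) - 1)**2 = (-17 - 1)**2 = (-18)**2 = 324)
m - o(-23) = 324 - 18/(-23) = 324 - 18*(-1)/23 = 324 - 1*(-18/23) = 324 + 18/23 = 7470/23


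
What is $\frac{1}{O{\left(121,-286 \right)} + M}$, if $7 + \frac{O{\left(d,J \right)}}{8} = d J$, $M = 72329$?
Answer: $- \frac{1}{204575} \approx -4.8882 \cdot 10^{-6}$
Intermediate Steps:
$O{\left(d,J \right)} = -56 + 8 J d$ ($O{\left(d,J \right)} = -56 + 8 d J = -56 + 8 J d$)
$\frac{1}{O{\left(121,-286 \right)} + M} = \frac{1}{\left(-56 + 8 \left(-286\right) 121\right) + 72329} = \frac{1}{\left(-56 - 276848\right) + 72329} = \frac{1}{-276904 + 72329} = \frac{1}{-204575} = - \frac{1}{204575}$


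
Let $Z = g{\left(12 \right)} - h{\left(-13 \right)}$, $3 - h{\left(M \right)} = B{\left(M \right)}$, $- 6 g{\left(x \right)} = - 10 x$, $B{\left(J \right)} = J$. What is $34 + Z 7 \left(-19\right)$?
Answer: $-498$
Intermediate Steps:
$g{\left(x \right)} = \frac{5 x}{3}$ ($g{\left(x \right)} = - \frac{\left(-10\right) x}{6} = \frac{5 x}{3}$)
$h{\left(M \right)} = 3 - M$
$Z = 4$ ($Z = \frac{5}{3} \cdot 12 - \left(3 - -13\right) = 20 - \left(3 + 13\right) = 20 - 16 = 4$)
$34 + Z 7 \left(-19\right) = 34 + 4 \cdot 7 \left(-19\right) = 34 + 4 \left(-133\right) = 34 - 532 = -498$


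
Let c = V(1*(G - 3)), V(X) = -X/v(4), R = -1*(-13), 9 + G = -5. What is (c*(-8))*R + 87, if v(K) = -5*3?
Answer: 3073/15 ≈ 204.87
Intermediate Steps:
v(K) = -15
G = -14 (G = -9 - 5 = -14)
R = 13
V(X) = X/15 (V(X) = -X/(-15) = -X*(-1)/15 = -(-1)*X/15 = X/15)
c = -17/15 (c = (1*(-14 - 3))/15 = (1*(-17))/15 = (1/15)*(-17) = -17/15 ≈ -1.1333)
(c*(-8))*R + 87 = -17/15*(-8)*13 + 87 = (136/15)*13 + 87 = 1768/15 + 87 = 3073/15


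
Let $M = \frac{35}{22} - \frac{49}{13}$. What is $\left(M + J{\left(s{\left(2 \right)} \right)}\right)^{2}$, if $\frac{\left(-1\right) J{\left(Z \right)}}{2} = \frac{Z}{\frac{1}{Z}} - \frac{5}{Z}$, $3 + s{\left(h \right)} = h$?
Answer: $\frac{16443025}{81796} \approx 201.02$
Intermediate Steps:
$s{\left(h \right)} = -3 + h$
$M = - \frac{623}{286}$ ($M = 35 \cdot \frac{1}{22} - \frac{49}{13} = \frac{35}{22} - \frac{49}{13} = - \frac{623}{286} \approx -2.1783$)
$J{\left(Z \right)} = - 2 Z^{2} + \frac{10}{Z}$ ($J{\left(Z \right)} = - 2 \left(\frac{Z}{\frac{1}{Z}} - \frac{5}{Z}\right) = - 2 \left(Z Z - \frac{5}{Z}\right) = - 2 \left(Z^{2} - \frac{5}{Z}\right) = - 2 Z^{2} + \frac{10}{Z}$)
$\left(M + J{\left(s{\left(2 \right)} \right)}\right)^{2} = \left(- \frac{623}{286} + \frac{2 \left(5 - \left(-3 + 2\right)^{3}\right)}{-3 + 2}\right)^{2} = \left(- \frac{623}{286} + \frac{2 \left(5 - \left(-1\right)^{3}\right)}{-1}\right)^{2} = \left(- \frac{623}{286} + 2 \left(-1\right) \left(5 - -1\right)\right)^{2} = \left(- \frac{623}{286} + 2 \left(-1\right) \left(5 + 1\right)\right)^{2} = \left(- \frac{623}{286} + 2 \left(-1\right) 6\right)^{2} = \left(- \frac{623}{286} - 12\right)^{2} = \left(- \frac{4055}{286}\right)^{2} = \frac{16443025}{81796}$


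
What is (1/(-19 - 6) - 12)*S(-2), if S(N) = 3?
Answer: -903/25 ≈ -36.120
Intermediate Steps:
(1/(-19 - 6) - 12)*S(-2) = (1/(-19 - 6) - 12)*3 = (1/(-25) - 12)*3 = (-1/25 - 12)*3 = -301/25*3 = -903/25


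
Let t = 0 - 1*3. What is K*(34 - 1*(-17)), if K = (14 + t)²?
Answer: 6171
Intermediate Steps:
t = -3 (t = 0 - 3 = -3)
K = 121 (K = (14 - 3)² = 11² = 121)
K*(34 - 1*(-17)) = 121*(34 - 1*(-17)) = 121*(34 + 17) = 121*51 = 6171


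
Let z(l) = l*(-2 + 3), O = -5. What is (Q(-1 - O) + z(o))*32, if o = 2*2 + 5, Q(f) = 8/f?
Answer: 352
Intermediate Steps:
o = 9 (o = 4 + 5 = 9)
z(l) = l (z(l) = l*1 = l)
(Q(-1 - O) + z(o))*32 = (8/(-1 - 1*(-5)) + 9)*32 = (8/(-1 + 5) + 9)*32 = (8/4 + 9)*32 = (8*(¼) + 9)*32 = (2 + 9)*32 = 11*32 = 352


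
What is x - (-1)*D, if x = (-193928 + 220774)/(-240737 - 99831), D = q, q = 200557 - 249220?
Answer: -8286543715/170284 ≈ -48663.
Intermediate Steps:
q = -48663
D = -48663
x = -13423/170284 (x = 26846/(-340568) = 26846*(-1/340568) = -13423/170284 ≈ -0.078827)
x - (-1)*D = -13423/170284 - (-1)*(-48663) = -13423/170284 - 1*48663 = -13423/170284 - 48663 = -8286543715/170284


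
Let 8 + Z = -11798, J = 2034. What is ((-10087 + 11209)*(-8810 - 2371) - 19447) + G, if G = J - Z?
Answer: -12550689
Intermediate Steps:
Z = -11806 (Z = -8 - 11798 = -11806)
G = 13840 (G = 2034 - 1*(-11806) = 2034 + 11806 = 13840)
((-10087 + 11209)*(-8810 - 2371) - 19447) + G = ((-10087 + 11209)*(-8810 - 2371) - 19447) + 13840 = (1122*(-11181) - 19447) + 13840 = (-12545082 - 19447) + 13840 = -12564529 + 13840 = -12550689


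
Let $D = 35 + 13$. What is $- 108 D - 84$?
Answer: $-5268$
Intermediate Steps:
$D = 48$
$- 108 D - 84 = \left(-108\right) 48 - 84 = -5184 - 84 = -5268$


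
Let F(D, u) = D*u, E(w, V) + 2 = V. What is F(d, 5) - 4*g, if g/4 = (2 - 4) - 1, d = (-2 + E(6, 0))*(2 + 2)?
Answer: -32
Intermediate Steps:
E(w, V) = -2 + V
d = -16 (d = (-2 + (-2 + 0))*(2 + 2) = (-2 - 2)*4 = -4*4 = -16)
g = -12 (g = 4*((2 - 4) - 1) = 4*(-2 - 1) = 4*(-3) = -12)
F(d, 5) - 4*g = -16*5 - 4*(-12) = -80 + 48 = -32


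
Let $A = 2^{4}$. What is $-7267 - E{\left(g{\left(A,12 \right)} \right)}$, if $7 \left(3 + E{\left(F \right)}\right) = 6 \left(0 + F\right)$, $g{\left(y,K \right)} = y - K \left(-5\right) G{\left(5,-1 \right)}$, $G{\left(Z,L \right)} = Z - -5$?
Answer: $-7792$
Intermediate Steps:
$G{\left(Z,L \right)} = 5 + Z$ ($G{\left(Z,L \right)} = Z + 5 = 5 + Z$)
$A = 16$
$g{\left(y,K \right)} = y + 50 K$ ($g{\left(y,K \right)} = y - K \left(-5\right) \left(5 + 5\right) = y - - 5 K 10 = y - - 50 K = y + 50 K$)
$E{\left(F \right)} = -3 + \frac{6 F}{7}$ ($E{\left(F \right)} = -3 + \frac{6 \left(0 + F\right)}{7} = -3 + \frac{6 F}{7}$)
$-7267 - E{\left(g{\left(A,12 \right)} \right)} = -7267 - \left(-3 + \frac{6 \left(16 + 50 \cdot 12\right)}{7}\right) = -7267 - \left(-3 + \frac{6 \left(16 + 600\right)}{7}\right) = -7267 - \left(-3 + \frac{6}{7} \cdot 616\right) = -7267 - \left(-3 + 528\right) = -7267 - 525 = -7792$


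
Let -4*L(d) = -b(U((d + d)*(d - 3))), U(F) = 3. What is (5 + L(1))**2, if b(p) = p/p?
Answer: 441/16 ≈ 27.563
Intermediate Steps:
b(p) = 1
L(d) = 1/4 (L(d) = -(-1)/4 = -1/4*(-1) = 1/4)
(5 + L(1))**2 = (5 + 1/4)**2 = (21/4)**2 = 441/16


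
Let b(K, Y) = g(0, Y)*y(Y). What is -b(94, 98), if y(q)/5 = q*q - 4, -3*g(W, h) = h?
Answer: 1568000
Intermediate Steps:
g(W, h) = -h/3
y(q) = -20 + 5*q² (y(q) = 5*(q*q - 4) = 5*(q² - 4) = 5*(-4 + q²) = -20 + 5*q²)
b(K, Y) = -Y*(-20 + 5*Y²)/3 (b(K, Y) = (-Y/3)*(-20 + 5*Y²) = -Y*(-20 + 5*Y²)/3)
-b(94, 98) = -5*98*(4 - 1*98²)/3 = -5*98*(4 - 1*9604)/3 = -5*98*(4 - 9604)/3 = -5*98*(-9600)/3 = -1*(-1568000) = 1568000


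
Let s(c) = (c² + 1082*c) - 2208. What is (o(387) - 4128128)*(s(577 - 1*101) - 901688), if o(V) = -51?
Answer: 669953913552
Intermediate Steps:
s(c) = -2208 + c² + 1082*c
(o(387) - 4128128)*(s(577 - 1*101) - 901688) = (-51 - 4128128)*((-2208 + (577 - 1*101)² + 1082*(577 - 1*101)) - 901688) = -4128179*((-2208 + (577 - 101)² + 1082*(577 - 101)) - 901688) = -4128179*((-2208 + 476² + 1082*476) - 901688) = -4128179*((-2208 + 226576 + 515032) - 901688) = -4128179*(739400 - 901688) = -4128179*(-162288) = 669953913552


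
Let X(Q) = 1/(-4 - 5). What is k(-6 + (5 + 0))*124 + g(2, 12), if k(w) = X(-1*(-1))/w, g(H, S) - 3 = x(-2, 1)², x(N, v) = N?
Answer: 187/9 ≈ 20.778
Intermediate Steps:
g(H, S) = 7 (g(H, S) = 3 + (-2)² = 3 + 4 = 7)
X(Q) = -⅑ (X(Q) = 1/(-9) = -⅑)
k(w) = -1/(9*w)
k(-6 + (5 + 0))*124 + g(2, 12) = -1/(9*(-6 + (5 + 0)))*124 + 7 = -1/(9*(-6 + 5))*124 + 7 = -⅑/(-1)*124 + 7 = -⅑*(-1)*124 + 7 = (⅑)*124 + 7 = 124/9 + 7 = 187/9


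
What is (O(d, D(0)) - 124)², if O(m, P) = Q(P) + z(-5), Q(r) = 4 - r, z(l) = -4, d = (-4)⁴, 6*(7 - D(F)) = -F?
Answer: 17161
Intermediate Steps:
D(F) = 7 + F/6 (D(F) = 7 - (-1)*F/6 = 7 + F/6)
d = 256
O(m, P) = -P (O(m, P) = (4 - P) - 4 = -P)
(O(d, D(0)) - 124)² = (-(7 + (⅙)*0) - 124)² = (-(7 + 0) - 124)² = (-1*7 - 124)² = (-7 - 124)² = (-131)² = 17161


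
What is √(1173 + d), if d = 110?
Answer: √1283 ≈ 35.819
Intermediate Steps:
√(1173 + d) = √(1173 + 110) = √1283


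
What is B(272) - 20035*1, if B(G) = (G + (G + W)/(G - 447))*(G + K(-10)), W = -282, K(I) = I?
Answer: 1793539/35 ≈ 51244.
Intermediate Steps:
B(G) = (-10 + G)*(G + (-282 + G)/(-447 + G)) (B(G) = (G + (G - 282)/(G - 447))*(G - 10) = (G + (-282 + G)/(-447 + G))*(-10 + G) = (-10 + G)*(G + (-282 + G)/(-447 + G)))
B(272) - 20035*1 = (2820 + 272**3 - 456*272**2 + 4178*272)/(-447 + 272) - 20035*1 = (2820 + 20123648 - 456*73984 + 1136416)/(-175) - 20035 = -(2820 + 20123648 - 33736704 + 1136416)/175 - 20035 = -1/175*(-12473820) - 20035 = 2494764/35 - 20035 = 1793539/35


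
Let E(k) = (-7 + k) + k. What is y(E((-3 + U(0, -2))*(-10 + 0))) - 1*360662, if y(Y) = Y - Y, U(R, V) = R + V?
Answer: -360662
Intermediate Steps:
E(k) = -7 + 2*k
y(Y) = 0
y(E((-3 + U(0, -2))*(-10 + 0))) - 1*360662 = 0 - 1*360662 = 0 - 360662 = -360662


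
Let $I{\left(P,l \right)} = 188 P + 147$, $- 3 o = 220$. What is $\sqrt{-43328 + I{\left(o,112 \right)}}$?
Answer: $\frac{i \sqrt{512709}}{3} \approx 238.68 i$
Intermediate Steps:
$o = - \frac{220}{3}$ ($o = \left(- \frac{1}{3}\right) 220 = - \frac{220}{3} \approx -73.333$)
$I{\left(P,l \right)} = 147 + 188 P$
$\sqrt{-43328 + I{\left(o,112 \right)}} = \sqrt{-43328 + \left(147 + 188 \left(- \frac{220}{3}\right)\right)} = \sqrt{-43328 + \left(147 - \frac{41360}{3}\right)} = \sqrt{-43328 - \frac{40919}{3}} = \sqrt{- \frac{170903}{3}} = \frac{i \sqrt{512709}}{3}$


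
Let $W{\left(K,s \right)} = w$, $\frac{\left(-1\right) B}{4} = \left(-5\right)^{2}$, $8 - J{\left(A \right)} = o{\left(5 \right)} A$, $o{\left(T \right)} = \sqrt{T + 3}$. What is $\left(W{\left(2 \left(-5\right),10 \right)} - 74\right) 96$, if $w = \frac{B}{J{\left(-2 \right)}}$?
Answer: $-9504 + 1200 \sqrt{2} \approx -7806.9$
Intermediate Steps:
$o{\left(T \right)} = \sqrt{3 + T}$
$J{\left(A \right)} = 8 - 2 A \sqrt{2}$ ($J{\left(A \right)} = 8 - \sqrt{3 + 5} A = 8 - \sqrt{8} A = 8 - 2 \sqrt{2} A = 8 - 2 A \sqrt{2}$)
$B = -100$ ($B = - 4 \left(-5\right)^{2} = \left(-4\right) 25 = -100$)
$w = - \frac{100}{8 + 4 \sqrt{2}}$ ($w = - \frac{100}{8 - - 4 \sqrt{2}} = - \frac{100}{8 + 4 \sqrt{2}} \approx -7.3223$)
$W{\left(K,s \right)} = -25 + \frac{25 \sqrt{2}}{2}$
$\left(W{\left(2 \left(-5\right),10 \right)} - 74\right) 96 = \left(\left(-25 + \frac{25 \sqrt{2}}{2}\right) - 74\right) 96 = \left(-99 + \frac{25 \sqrt{2}}{2}\right) 96 = -9504 + 1200 \sqrt{2}$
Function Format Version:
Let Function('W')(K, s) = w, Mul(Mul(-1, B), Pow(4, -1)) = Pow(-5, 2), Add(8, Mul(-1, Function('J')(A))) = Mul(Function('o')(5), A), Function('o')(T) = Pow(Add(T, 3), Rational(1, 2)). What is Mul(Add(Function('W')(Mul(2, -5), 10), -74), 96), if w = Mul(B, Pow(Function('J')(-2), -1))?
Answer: Add(-9504, Mul(1200, Pow(2, Rational(1, 2)))) ≈ -7806.9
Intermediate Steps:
Function('o')(T) = Pow(Add(3, T), Rational(1, 2))
Function('J')(A) = Add(8, Mul(-2, A, Pow(2, Rational(1, 2)))) (Function('J')(A) = Add(8, Mul(-1, Mul(Pow(Add(3, 5), Rational(1, 2)), A))) = Add(8, Mul(-1, Mul(Pow(8, Rational(1, 2)), A))) = Add(8, Mul(-1, Mul(Mul(2, Pow(2, Rational(1, 2))), A))) = Add(8, Mul(-1, Mul(2, A, Pow(2, Rational(1, 2))))) = Add(8, Mul(-2, A, Pow(2, Rational(1, 2)))))
B = -100 (B = Mul(-4, Pow(-5, 2)) = Mul(-4, 25) = -100)
w = Mul(-100, Pow(Add(8, Mul(4, Pow(2, Rational(1, 2)))), -1)) (w = Mul(-100, Pow(Add(8, Mul(-2, -2, Pow(2, Rational(1, 2)))), -1)) = Mul(-100, Pow(Add(8, Mul(4, Pow(2, Rational(1, 2)))), -1)) ≈ -7.3223)
Function('W')(K, s) = Add(-25, Mul(Rational(25, 2), Pow(2, Rational(1, 2))))
Mul(Add(Function('W')(Mul(2, -5), 10), -74), 96) = Mul(Add(Add(-25, Mul(Rational(25, 2), Pow(2, Rational(1, 2)))), -74), 96) = Mul(Add(-99, Mul(Rational(25, 2), Pow(2, Rational(1, 2)))), 96) = Add(-9504, Mul(1200, Pow(2, Rational(1, 2))))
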